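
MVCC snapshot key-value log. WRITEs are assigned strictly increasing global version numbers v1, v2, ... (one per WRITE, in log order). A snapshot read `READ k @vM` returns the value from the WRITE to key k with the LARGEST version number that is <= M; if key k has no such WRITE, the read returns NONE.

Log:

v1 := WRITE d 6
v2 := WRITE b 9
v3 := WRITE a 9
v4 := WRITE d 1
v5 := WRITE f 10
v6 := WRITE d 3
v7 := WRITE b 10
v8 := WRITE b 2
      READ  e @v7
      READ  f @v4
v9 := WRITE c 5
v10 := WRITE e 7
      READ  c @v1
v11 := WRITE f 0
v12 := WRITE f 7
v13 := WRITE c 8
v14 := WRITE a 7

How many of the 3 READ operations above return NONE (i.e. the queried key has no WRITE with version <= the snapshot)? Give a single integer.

Answer: 3

Derivation:
v1: WRITE d=6  (d history now [(1, 6)])
v2: WRITE b=9  (b history now [(2, 9)])
v3: WRITE a=9  (a history now [(3, 9)])
v4: WRITE d=1  (d history now [(1, 6), (4, 1)])
v5: WRITE f=10  (f history now [(5, 10)])
v6: WRITE d=3  (d history now [(1, 6), (4, 1), (6, 3)])
v7: WRITE b=10  (b history now [(2, 9), (7, 10)])
v8: WRITE b=2  (b history now [(2, 9), (7, 10), (8, 2)])
READ e @v7: history=[] -> no version <= 7 -> NONE
READ f @v4: history=[(5, 10)] -> no version <= 4 -> NONE
v9: WRITE c=5  (c history now [(9, 5)])
v10: WRITE e=7  (e history now [(10, 7)])
READ c @v1: history=[(9, 5)] -> no version <= 1 -> NONE
v11: WRITE f=0  (f history now [(5, 10), (11, 0)])
v12: WRITE f=7  (f history now [(5, 10), (11, 0), (12, 7)])
v13: WRITE c=8  (c history now [(9, 5), (13, 8)])
v14: WRITE a=7  (a history now [(3, 9), (14, 7)])
Read results in order: ['NONE', 'NONE', 'NONE']
NONE count = 3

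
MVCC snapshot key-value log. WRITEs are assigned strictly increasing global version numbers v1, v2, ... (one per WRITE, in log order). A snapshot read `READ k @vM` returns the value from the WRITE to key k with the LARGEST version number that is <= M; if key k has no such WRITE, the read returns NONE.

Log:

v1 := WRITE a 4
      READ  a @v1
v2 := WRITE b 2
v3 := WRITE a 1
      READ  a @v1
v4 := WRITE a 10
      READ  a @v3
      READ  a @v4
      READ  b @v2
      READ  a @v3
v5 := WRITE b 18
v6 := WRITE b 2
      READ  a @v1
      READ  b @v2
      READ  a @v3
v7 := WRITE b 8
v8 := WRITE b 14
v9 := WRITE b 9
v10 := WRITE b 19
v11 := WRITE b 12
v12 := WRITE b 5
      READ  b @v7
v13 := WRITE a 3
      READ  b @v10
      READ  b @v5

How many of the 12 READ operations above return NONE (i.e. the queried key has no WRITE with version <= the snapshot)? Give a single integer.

v1: WRITE a=4  (a history now [(1, 4)])
READ a @v1: history=[(1, 4)] -> pick v1 -> 4
v2: WRITE b=2  (b history now [(2, 2)])
v3: WRITE a=1  (a history now [(1, 4), (3, 1)])
READ a @v1: history=[(1, 4), (3, 1)] -> pick v1 -> 4
v4: WRITE a=10  (a history now [(1, 4), (3, 1), (4, 10)])
READ a @v3: history=[(1, 4), (3, 1), (4, 10)] -> pick v3 -> 1
READ a @v4: history=[(1, 4), (3, 1), (4, 10)] -> pick v4 -> 10
READ b @v2: history=[(2, 2)] -> pick v2 -> 2
READ a @v3: history=[(1, 4), (3, 1), (4, 10)] -> pick v3 -> 1
v5: WRITE b=18  (b history now [(2, 2), (5, 18)])
v6: WRITE b=2  (b history now [(2, 2), (5, 18), (6, 2)])
READ a @v1: history=[(1, 4), (3, 1), (4, 10)] -> pick v1 -> 4
READ b @v2: history=[(2, 2), (5, 18), (6, 2)] -> pick v2 -> 2
READ a @v3: history=[(1, 4), (3, 1), (4, 10)] -> pick v3 -> 1
v7: WRITE b=8  (b history now [(2, 2), (5, 18), (6, 2), (7, 8)])
v8: WRITE b=14  (b history now [(2, 2), (5, 18), (6, 2), (7, 8), (8, 14)])
v9: WRITE b=9  (b history now [(2, 2), (5, 18), (6, 2), (7, 8), (8, 14), (9, 9)])
v10: WRITE b=19  (b history now [(2, 2), (5, 18), (6, 2), (7, 8), (8, 14), (9, 9), (10, 19)])
v11: WRITE b=12  (b history now [(2, 2), (5, 18), (6, 2), (7, 8), (8, 14), (9, 9), (10, 19), (11, 12)])
v12: WRITE b=5  (b history now [(2, 2), (5, 18), (6, 2), (7, 8), (8, 14), (9, 9), (10, 19), (11, 12), (12, 5)])
READ b @v7: history=[(2, 2), (5, 18), (6, 2), (7, 8), (8, 14), (9, 9), (10, 19), (11, 12), (12, 5)] -> pick v7 -> 8
v13: WRITE a=3  (a history now [(1, 4), (3, 1), (4, 10), (13, 3)])
READ b @v10: history=[(2, 2), (5, 18), (6, 2), (7, 8), (8, 14), (9, 9), (10, 19), (11, 12), (12, 5)] -> pick v10 -> 19
READ b @v5: history=[(2, 2), (5, 18), (6, 2), (7, 8), (8, 14), (9, 9), (10, 19), (11, 12), (12, 5)] -> pick v5 -> 18
Read results in order: ['4', '4', '1', '10', '2', '1', '4', '2', '1', '8', '19', '18']
NONE count = 0

Answer: 0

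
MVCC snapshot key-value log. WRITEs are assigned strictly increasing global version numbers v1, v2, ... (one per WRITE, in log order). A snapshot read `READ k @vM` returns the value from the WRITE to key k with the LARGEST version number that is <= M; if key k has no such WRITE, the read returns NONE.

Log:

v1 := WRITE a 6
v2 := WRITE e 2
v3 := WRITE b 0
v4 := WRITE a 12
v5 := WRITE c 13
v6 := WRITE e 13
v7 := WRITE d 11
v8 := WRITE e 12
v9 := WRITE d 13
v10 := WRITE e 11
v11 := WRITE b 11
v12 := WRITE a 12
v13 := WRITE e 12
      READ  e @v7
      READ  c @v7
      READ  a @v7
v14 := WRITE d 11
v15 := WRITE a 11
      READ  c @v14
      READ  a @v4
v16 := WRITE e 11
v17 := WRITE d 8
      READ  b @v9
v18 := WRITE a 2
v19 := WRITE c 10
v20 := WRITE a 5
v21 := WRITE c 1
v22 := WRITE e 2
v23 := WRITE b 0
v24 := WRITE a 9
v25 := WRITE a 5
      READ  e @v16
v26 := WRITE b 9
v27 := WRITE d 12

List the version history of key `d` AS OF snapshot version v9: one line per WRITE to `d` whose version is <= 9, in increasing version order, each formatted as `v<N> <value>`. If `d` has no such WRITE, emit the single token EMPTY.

Answer: v7 11
v9 13

Derivation:
Scan writes for key=d with version <= 9:
  v1 WRITE a 6 -> skip
  v2 WRITE e 2 -> skip
  v3 WRITE b 0 -> skip
  v4 WRITE a 12 -> skip
  v5 WRITE c 13 -> skip
  v6 WRITE e 13 -> skip
  v7 WRITE d 11 -> keep
  v8 WRITE e 12 -> skip
  v9 WRITE d 13 -> keep
  v10 WRITE e 11 -> skip
  v11 WRITE b 11 -> skip
  v12 WRITE a 12 -> skip
  v13 WRITE e 12 -> skip
  v14 WRITE d 11 -> drop (> snap)
  v15 WRITE a 11 -> skip
  v16 WRITE e 11 -> skip
  v17 WRITE d 8 -> drop (> snap)
  v18 WRITE a 2 -> skip
  v19 WRITE c 10 -> skip
  v20 WRITE a 5 -> skip
  v21 WRITE c 1 -> skip
  v22 WRITE e 2 -> skip
  v23 WRITE b 0 -> skip
  v24 WRITE a 9 -> skip
  v25 WRITE a 5 -> skip
  v26 WRITE b 9 -> skip
  v27 WRITE d 12 -> drop (> snap)
Collected: [(7, 11), (9, 13)]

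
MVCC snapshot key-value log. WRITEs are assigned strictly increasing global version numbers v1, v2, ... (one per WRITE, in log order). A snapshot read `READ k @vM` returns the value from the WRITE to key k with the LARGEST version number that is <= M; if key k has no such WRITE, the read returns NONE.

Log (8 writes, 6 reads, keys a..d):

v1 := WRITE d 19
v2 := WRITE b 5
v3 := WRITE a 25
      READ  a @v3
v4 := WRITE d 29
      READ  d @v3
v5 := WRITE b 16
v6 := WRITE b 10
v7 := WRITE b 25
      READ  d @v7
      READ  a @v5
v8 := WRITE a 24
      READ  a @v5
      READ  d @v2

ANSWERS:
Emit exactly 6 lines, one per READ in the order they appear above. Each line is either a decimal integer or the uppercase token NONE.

Answer: 25
19
29
25
25
19

Derivation:
v1: WRITE d=19  (d history now [(1, 19)])
v2: WRITE b=5  (b history now [(2, 5)])
v3: WRITE a=25  (a history now [(3, 25)])
READ a @v3: history=[(3, 25)] -> pick v3 -> 25
v4: WRITE d=29  (d history now [(1, 19), (4, 29)])
READ d @v3: history=[(1, 19), (4, 29)] -> pick v1 -> 19
v5: WRITE b=16  (b history now [(2, 5), (5, 16)])
v6: WRITE b=10  (b history now [(2, 5), (5, 16), (6, 10)])
v7: WRITE b=25  (b history now [(2, 5), (5, 16), (6, 10), (7, 25)])
READ d @v7: history=[(1, 19), (4, 29)] -> pick v4 -> 29
READ a @v5: history=[(3, 25)] -> pick v3 -> 25
v8: WRITE a=24  (a history now [(3, 25), (8, 24)])
READ a @v5: history=[(3, 25), (8, 24)] -> pick v3 -> 25
READ d @v2: history=[(1, 19), (4, 29)] -> pick v1 -> 19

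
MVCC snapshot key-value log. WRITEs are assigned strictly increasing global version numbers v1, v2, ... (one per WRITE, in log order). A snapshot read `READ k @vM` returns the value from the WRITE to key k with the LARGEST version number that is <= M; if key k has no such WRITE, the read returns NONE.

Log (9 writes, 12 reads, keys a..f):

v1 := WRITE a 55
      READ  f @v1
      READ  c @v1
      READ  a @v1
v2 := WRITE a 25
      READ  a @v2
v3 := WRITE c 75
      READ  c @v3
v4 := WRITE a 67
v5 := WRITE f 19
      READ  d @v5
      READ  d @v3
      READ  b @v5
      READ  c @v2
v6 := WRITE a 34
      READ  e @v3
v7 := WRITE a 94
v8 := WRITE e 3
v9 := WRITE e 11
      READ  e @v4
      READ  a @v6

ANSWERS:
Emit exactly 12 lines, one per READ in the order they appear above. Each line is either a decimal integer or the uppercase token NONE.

v1: WRITE a=55  (a history now [(1, 55)])
READ f @v1: history=[] -> no version <= 1 -> NONE
READ c @v1: history=[] -> no version <= 1 -> NONE
READ a @v1: history=[(1, 55)] -> pick v1 -> 55
v2: WRITE a=25  (a history now [(1, 55), (2, 25)])
READ a @v2: history=[(1, 55), (2, 25)] -> pick v2 -> 25
v3: WRITE c=75  (c history now [(3, 75)])
READ c @v3: history=[(3, 75)] -> pick v3 -> 75
v4: WRITE a=67  (a history now [(1, 55), (2, 25), (4, 67)])
v5: WRITE f=19  (f history now [(5, 19)])
READ d @v5: history=[] -> no version <= 5 -> NONE
READ d @v3: history=[] -> no version <= 3 -> NONE
READ b @v5: history=[] -> no version <= 5 -> NONE
READ c @v2: history=[(3, 75)] -> no version <= 2 -> NONE
v6: WRITE a=34  (a history now [(1, 55), (2, 25), (4, 67), (6, 34)])
READ e @v3: history=[] -> no version <= 3 -> NONE
v7: WRITE a=94  (a history now [(1, 55), (2, 25), (4, 67), (6, 34), (7, 94)])
v8: WRITE e=3  (e history now [(8, 3)])
v9: WRITE e=11  (e history now [(8, 3), (9, 11)])
READ e @v4: history=[(8, 3), (9, 11)] -> no version <= 4 -> NONE
READ a @v6: history=[(1, 55), (2, 25), (4, 67), (6, 34), (7, 94)] -> pick v6 -> 34

Answer: NONE
NONE
55
25
75
NONE
NONE
NONE
NONE
NONE
NONE
34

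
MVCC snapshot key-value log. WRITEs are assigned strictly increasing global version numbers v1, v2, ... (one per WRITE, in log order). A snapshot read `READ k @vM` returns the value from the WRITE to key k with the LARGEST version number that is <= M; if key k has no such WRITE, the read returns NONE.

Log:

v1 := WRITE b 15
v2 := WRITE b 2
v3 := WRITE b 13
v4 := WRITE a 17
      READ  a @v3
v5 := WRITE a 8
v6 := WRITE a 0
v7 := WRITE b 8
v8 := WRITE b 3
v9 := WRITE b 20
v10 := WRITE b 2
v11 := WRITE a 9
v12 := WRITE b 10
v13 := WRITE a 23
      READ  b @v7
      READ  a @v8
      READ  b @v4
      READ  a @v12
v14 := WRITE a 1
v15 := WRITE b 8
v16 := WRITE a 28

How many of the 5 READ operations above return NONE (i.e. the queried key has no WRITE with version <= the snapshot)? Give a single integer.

Answer: 1

Derivation:
v1: WRITE b=15  (b history now [(1, 15)])
v2: WRITE b=2  (b history now [(1, 15), (2, 2)])
v3: WRITE b=13  (b history now [(1, 15), (2, 2), (3, 13)])
v4: WRITE a=17  (a history now [(4, 17)])
READ a @v3: history=[(4, 17)] -> no version <= 3 -> NONE
v5: WRITE a=8  (a history now [(4, 17), (5, 8)])
v6: WRITE a=0  (a history now [(4, 17), (5, 8), (6, 0)])
v7: WRITE b=8  (b history now [(1, 15), (2, 2), (3, 13), (7, 8)])
v8: WRITE b=3  (b history now [(1, 15), (2, 2), (3, 13), (7, 8), (8, 3)])
v9: WRITE b=20  (b history now [(1, 15), (2, 2), (3, 13), (7, 8), (8, 3), (9, 20)])
v10: WRITE b=2  (b history now [(1, 15), (2, 2), (3, 13), (7, 8), (8, 3), (9, 20), (10, 2)])
v11: WRITE a=9  (a history now [(4, 17), (5, 8), (6, 0), (11, 9)])
v12: WRITE b=10  (b history now [(1, 15), (2, 2), (3, 13), (7, 8), (8, 3), (9, 20), (10, 2), (12, 10)])
v13: WRITE a=23  (a history now [(4, 17), (5, 8), (6, 0), (11, 9), (13, 23)])
READ b @v7: history=[(1, 15), (2, 2), (3, 13), (7, 8), (8, 3), (9, 20), (10, 2), (12, 10)] -> pick v7 -> 8
READ a @v8: history=[(4, 17), (5, 8), (6, 0), (11, 9), (13, 23)] -> pick v6 -> 0
READ b @v4: history=[(1, 15), (2, 2), (3, 13), (7, 8), (8, 3), (9, 20), (10, 2), (12, 10)] -> pick v3 -> 13
READ a @v12: history=[(4, 17), (5, 8), (6, 0), (11, 9), (13, 23)] -> pick v11 -> 9
v14: WRITE a=1  (a history now [(4, 17), (5, 8), (6, 0), (11, 9), (13, 23), (14, 1)])
v15: WRITE b=8  (b history now [(1, 15), (2, 2), (3, 13), (7, 8), (8, 3), (9, 20), (10, 2), (12, 10), (15, 8)])
v16: WRITE a=28  (a history now [(4, 17), (5, 8), (6, 0), (11, 9), (13, 23), (14, 1), (16, 28)])
Read results in order: ['NONE', '8', '0', '13', '9']
NONE count = 1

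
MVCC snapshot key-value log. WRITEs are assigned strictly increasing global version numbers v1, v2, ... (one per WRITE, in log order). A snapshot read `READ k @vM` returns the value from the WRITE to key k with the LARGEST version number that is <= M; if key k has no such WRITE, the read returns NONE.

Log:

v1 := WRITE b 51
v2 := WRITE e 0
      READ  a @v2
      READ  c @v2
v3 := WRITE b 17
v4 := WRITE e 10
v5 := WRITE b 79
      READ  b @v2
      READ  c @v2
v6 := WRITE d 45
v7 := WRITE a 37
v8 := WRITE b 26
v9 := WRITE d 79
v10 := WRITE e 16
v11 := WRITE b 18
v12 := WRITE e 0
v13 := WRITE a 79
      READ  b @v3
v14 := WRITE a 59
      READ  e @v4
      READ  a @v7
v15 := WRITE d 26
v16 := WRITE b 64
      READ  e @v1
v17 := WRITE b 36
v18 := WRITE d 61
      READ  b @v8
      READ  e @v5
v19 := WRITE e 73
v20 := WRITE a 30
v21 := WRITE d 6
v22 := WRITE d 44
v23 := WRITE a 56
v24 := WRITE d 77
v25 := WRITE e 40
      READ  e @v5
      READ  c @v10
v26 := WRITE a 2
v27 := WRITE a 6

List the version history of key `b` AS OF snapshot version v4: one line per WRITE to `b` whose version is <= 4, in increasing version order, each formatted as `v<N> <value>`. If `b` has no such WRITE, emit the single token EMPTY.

Answer: v1 51
v3 17

Derivation:
Scan writes for key=b with version <= 4:
  v1 WRITE b 51 -> keep
  v2 WRITE e 0 -> skip
  v3 WRITE b 17 -> keep
  v4 WRITE e 10 -> skip
  v5 WRITE b 79 -> drop (> snap)
  v6 WRITE d 45 -> skip
  v7 WRITE a 37 -> skip
  v8 WRITE b 26 -> drop (> snap)
  v9 WRITE d 79 -> skip
  v10 WRITE e 16 -> skip
  v11 WRITE b 18 -> drop (> snap)
  v12 WRITE e 0 -> skip
  v13 WRITE a 79 -> skip
  v14 WRITE a 59 -> skip
  v15 WRITE d 26 -> skip
  v16 WRITE b 64 -> drop (> snap)
  v17 WRITE b 36 -> drop (> snap)
  v18 WRITE d 61 -> skip
  v19 WRITE e 73 -> skip
  v20 WRITE a 30 -> skip
  v21 WRITE d 6 -> skip
  v22 WRITE d 44 -> skip
  v23 WRITE a 56 -> skip
  v24 WRITE d 77 -> skip
  v25 WRITE e 40 -> skip
  v26 WRITE a 2 -> skip
  v27 WRITE a 6 -> skip
Collected: [(1, 51), (3, 17)]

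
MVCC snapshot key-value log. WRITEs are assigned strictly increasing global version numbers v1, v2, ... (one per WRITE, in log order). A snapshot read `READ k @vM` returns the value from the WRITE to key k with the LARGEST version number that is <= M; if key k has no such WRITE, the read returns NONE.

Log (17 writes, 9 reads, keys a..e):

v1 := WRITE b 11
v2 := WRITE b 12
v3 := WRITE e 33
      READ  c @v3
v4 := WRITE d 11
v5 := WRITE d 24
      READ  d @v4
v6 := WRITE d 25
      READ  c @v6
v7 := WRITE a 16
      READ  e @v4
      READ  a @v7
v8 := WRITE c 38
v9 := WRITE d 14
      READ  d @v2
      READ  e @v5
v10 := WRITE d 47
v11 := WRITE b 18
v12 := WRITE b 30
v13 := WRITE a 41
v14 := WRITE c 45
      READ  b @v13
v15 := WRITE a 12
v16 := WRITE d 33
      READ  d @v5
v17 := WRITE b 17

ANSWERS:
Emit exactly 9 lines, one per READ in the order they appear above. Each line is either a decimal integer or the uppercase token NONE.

Answer: NONE
11
NONE
33
16
NONE
33
30
24

Derivation:
v1: WRITE b=11  (b history now [(1, 11)])
v2: WRITE b=12  (b history now [(1, 11), (2, 12)])
v3: WRITE e=33  (e history now [(3, 33)])
READ c @v3: history=[] -> no version <= 3 -> NONE
v4: WRITE d=11  (d history now [(4, 11)])
v5: WRITE d=24  (d history now [(4, 11), (5, 24)])
READ d @v4: history=[(4, 11), (5, 24)] -> pick v4 -> 11
v6: WRITE d=25  (d history now [(4, 11), (5, 24), (6, 25)])
READ c @v6: history=[] -> no version <= 6 -> NONE
v7: WRITE a=16  (a history now [(7, 16)])
READ e @v4: history=[(3, 33)] -> pick v3 -> 33
READ a @v7: history=[(7, 16)] -> pick v7 -> 16
v8: WRITE c=38  (c history now [(8, 38)])
v9: WRITE d=14  (d history now [(4, 11), (5, 24), (6, 25), (9, 14)])
READ d @v2: history=[(4, 11), (5, 24), (6, 25), (9, 14)] -> no version <= 2 -> NONE
READ e @v5: history=[(3, 33)] -> pick v3 -> 33
v10: WRITE d=47  (d history now [(4, 11), (5, 24), (6, 25), (9, 14), (10, 47)])
v11: WRITE b=18  (b history now [(1, 11), (2, 12), (11, 18)])
v12: WRITE b=30  (b history now [(1, 11), (2, 12), (11, 18), (12, 30)])
v13: WRITE a=41  (a history now [(7, 16), (13, 41)])
v14: WRITE c=45  (c history now [(8, 38), (14, 45)])
READ b @v13: history=[(1, 11), (2, 12), (11, 18), (12, 30)] -> pick v12 -> 30
v15: WRITE a=12  (a history now [(7, 16), (13, 41), (15, 12)])
v16: WRITE d=33  (d history now [(4, 11), (5, 24), (6, 25), (9, 14), (10, 47), (16, 33)])
READ d @v5: history=[(4, 11), (5, 24), (6, 25), (9, 14), (10, 47), (16, 33)] -> pick v5 -> 24
v17: WRITE b=17  (b history now [(1, 11), (2, 12), (11, 18), (12, 30), (17, 17)])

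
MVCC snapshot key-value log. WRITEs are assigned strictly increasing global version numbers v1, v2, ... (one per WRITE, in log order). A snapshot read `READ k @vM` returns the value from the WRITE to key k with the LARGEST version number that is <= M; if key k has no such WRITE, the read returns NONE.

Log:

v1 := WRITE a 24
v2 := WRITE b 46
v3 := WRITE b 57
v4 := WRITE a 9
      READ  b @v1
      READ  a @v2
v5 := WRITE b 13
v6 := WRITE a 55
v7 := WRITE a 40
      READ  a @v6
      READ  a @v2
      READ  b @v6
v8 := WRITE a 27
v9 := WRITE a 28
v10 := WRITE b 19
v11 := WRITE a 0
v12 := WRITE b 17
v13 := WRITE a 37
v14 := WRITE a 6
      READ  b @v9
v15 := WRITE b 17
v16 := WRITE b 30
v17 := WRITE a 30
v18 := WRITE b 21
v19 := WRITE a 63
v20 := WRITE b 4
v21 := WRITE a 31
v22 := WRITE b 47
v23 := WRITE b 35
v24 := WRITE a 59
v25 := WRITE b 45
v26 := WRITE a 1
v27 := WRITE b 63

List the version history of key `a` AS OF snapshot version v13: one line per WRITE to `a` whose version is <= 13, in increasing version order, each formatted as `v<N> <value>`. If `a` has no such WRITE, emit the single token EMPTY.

Scan writes for key=a with version <= 13:
  v1 WRITE a 24 -> keep
  v2 WRITE b 46 -> skip
  v3 WRITE b 57 -> skip
  v4 WRITE a 9 -> keep
  v5 WRITE b 13 -> skip
  v6 WRITE a 55 -> keep
  v7 WRITE a 40 -> keep
  v8 WRITE a 27 -> keep
  v9 WRITE a 28 -> keep
  v10 WRITE b 19 -> skip
  v11 WRITE a 0 -> keep
  v12 WRITE b 17 -> skip
  v13 WRITE a 37 -> keep
  v14 WRITE a 6 -> drop (> snap)
  v15 WRITE b 17 -> skip
  v16 WRITE b 30 -> skip
  v17 WRITE a 30 -> drop (> snap)
  v18 WRITE b 21 -> skip
  v19 WRITE a 63 -> drop (> snap)
  v20 WRITE b 4 -> skip
  v21 WRITE a 31 -> drop (> snap)
  v22 WRITE b 47 -> skip
  v23 WRITE b 35 -> skip
  v24 WRITE a 59 -> drop (> snap)
  v25 WRITE b 45 -> skip
  v26 WRITE a 1 -> drop (> snap)
  v27 WRITE b 63 -> skip
Collected: [(1, 24), (4, 9), (6, 55), (7, 40), (8, 27), (9, 28), (11, 0), (13, 37)]

Answer: v1 24
v4 9
v6 55
v7 40
v8 27
v9 28
v11 0
v13 37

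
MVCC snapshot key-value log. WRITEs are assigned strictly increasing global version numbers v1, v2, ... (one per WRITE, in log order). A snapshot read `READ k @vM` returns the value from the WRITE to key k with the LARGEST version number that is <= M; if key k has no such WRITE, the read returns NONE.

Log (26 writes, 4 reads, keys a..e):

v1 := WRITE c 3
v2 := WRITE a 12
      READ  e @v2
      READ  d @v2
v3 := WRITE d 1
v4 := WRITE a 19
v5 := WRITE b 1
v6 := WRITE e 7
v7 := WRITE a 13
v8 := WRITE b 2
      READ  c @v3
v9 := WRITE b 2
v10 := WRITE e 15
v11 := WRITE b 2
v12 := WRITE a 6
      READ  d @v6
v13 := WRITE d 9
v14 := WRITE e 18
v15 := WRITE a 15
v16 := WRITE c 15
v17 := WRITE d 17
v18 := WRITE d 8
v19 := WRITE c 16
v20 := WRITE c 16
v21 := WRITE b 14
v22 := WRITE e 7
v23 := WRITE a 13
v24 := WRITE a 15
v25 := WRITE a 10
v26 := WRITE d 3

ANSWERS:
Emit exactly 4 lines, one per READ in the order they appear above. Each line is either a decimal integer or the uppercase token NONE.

Answer: NONE
NONE
3
1

Derivation:
v1: WRITE c=3  (c history now [(1, 3)])
v2: WRITE a=12  (a history now [(2, 12)])
READ e @v2: history=[] -> no version <= 2 -> NONE
READ d @v2: history=[] -> no version <= 2 -> NONE
v3: WRITE d=1  (d history now [(3, 1)])
v4: WRITE a=19  (a history now [(2, 12), (4, 19)])
v5: WRITE b=1  (b history now [(5, 1)])
v6: WRITE e=7  (e history now [(6, 7)])
v7: WRITE a=13  (a history now [(2, 12), (4, 19), (7, 13)])
v8: WRITE b=2  (b history now [(5, 1), (8, 2)])
READ c @v3: history=[(1, 3)] -> pick v1 -> 3
v9: WRITE b=2  (b history now [(5, 1), (8, 2), (9, 2)])
v10: WRITE e=15  (e history now [(6, 7), (10, 15)])
v11: WRITE b=2  (b history now [(5, 1), (8, 2), (9, 2), (11, 2)])
v12: WRITE a=6  (a history now [(2, 12), (4, 19), (7, 13), (12, 6)])
READ d @v6: history=[(3, 1)] -> pick v3 -> 1
v13: WRITE d=9  (d history now [(3, 1), (13, 9)])
v14: WRITE e=18  (e history now [(6, 7), (10, 15), (14, 18)])
v15: WRITE a=15  (a history now [(2, 12), (4, 19), (7, 13), (12, 6), (15, 15)])
v16: WRITE c=15  (c history now [(1, 3), (16, 15)])
v17: WRITE d=17  (d history now [(3, 1), (13, 9), (17, 17)])
v18: WRITE d=8  (d history now [(3, 1), (13, 9), (17, 17), (18, 8)])
v19: WRITE c=16  (c history now [(1, 3), (16, 15), (19, 16)])
v20: WRITE c=16  (c history now [(1, 3), (16, 15), (19, 16), (20, 16)])
v21: WRITE b=14  (b history now [(5, 1), (8, 2), (9, 2), (11, 2), (21, 14)])
v22: WRITE e=7  (e history now [(6, 7), (10, 15), (14, 18), (22, 7)])
v23: WRITE a=13  (a history now [(2, 12), (4, 19), (7, 13), (12, 6), (15, 15), (23, 13)])
v24: WRITE a=15  (a history now [(2, 12), (4, 19), (7, 13), (12, 6), (15, 15), (23, 13), (24, 15)])
v25: WRITE a=10  (a history now [(2, 12), (4, 19), (7, 13), (12, 6), (15, 15), (23, 13), (24, 15), (25, 10)])
v26: WRITE d=3  (d history now [(3, 1), (13, 9), (17, 17), (18, 8), (26, 3)])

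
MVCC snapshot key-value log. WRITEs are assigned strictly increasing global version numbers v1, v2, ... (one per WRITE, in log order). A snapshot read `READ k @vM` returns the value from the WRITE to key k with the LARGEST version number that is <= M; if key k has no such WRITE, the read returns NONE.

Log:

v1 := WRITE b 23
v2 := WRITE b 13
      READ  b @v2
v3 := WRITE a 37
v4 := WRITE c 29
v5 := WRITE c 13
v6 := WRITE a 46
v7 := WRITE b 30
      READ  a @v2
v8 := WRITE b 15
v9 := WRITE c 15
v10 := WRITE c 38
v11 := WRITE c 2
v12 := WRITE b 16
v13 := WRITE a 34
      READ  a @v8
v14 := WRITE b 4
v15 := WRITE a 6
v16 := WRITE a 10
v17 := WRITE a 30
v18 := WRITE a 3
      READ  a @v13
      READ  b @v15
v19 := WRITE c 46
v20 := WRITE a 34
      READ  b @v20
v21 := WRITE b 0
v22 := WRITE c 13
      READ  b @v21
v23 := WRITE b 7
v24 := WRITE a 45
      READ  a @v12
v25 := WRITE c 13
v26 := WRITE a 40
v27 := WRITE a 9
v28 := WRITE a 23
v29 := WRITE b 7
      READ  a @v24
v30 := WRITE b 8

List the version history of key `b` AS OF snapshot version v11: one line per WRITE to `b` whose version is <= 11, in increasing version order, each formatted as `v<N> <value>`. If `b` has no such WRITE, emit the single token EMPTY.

Answer: v1 23
v2 13
v7 30
v8 15

Derivation:
Scan writes for key=b with version <= 11:
  v1 WRITE b 23 -> keep
  v2 WRITE b 13 -> keep
  v3 WRITE a 37 -> skip
  v4 WRITE c 29 -> skip
  v5 WRITE c 13 -> skip
  v6 WRITE a 46 -> skip
  v7 WRITE b 30 -> keep
  v8 WRITE b 15 -> keep
  v9 WRITE c 15 -> skip
  v10 WRITE c 38 -> skip
  v11 WRITE c 2 -> skip
  v12 WRITE b 16 -> drop (> snap)
  v13 WRITE a 34 -> skip
  v14 WRITE b 4 -> drop (> snap)
  v15 WRITE a 6 -> skip
  v16 WRITE a 10 -> skip
  v17 WRITE a 30 -> skip
  v18 WRITE a 3 -> skip
  v19 WRITE c 46 -> skip
  v20 WRITE a 34 -> skip
  v21 WRITE b 0 -> drop (> snap)
  v22 WRITE c 13 -> skip
  v23 WRITE b 7 -> drop (> snap)
  v24 WRITE a 45 -> skip
  v25 WRITE c 13 -> skip
  v26 WRITE a 40 -> skip
  v27 WRITE a 9 -> skip
  v28 WRITE a 23 -> skip
  v29 WRITE b 7 -> drop (> snap)
  v30 WRITE b 8 -> drop (> snap)
Collected: [(1, 23), (2, 13), (7, 30), (8, 15)]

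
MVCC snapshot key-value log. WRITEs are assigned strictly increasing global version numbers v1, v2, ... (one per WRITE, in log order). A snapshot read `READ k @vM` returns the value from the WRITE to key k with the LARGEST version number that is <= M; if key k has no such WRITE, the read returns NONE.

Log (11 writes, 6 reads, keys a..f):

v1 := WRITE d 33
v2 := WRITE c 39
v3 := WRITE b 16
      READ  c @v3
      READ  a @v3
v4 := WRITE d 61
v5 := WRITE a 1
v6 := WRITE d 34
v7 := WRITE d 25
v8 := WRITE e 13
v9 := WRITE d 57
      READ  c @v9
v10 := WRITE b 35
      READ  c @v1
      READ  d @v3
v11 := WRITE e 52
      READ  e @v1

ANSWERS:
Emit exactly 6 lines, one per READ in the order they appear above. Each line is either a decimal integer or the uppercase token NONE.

v1: WRITE d=33  (d history now [(1, 33)])
v2: WRITE c=39  (c history now [(2, 39)])
v3: WRITE b=16  (b history now [(3, 16)])
READ c @v3: history=[(2, 39)] -> pick v2 -> 39
READ a @v3: history=[] -> no version <= 3 -> NONE
v4: WRITE d=61  (d history now [(1, 33), (4, 61)])
v5: WRITE a=1  (a history now [(5, 1)])
v6: WRITE d=34  (d history now [(1, 33), (4, 61), (6, 34)])
v7: WRITE d=25  (d history now [(1, 33), (4, 61), (6, 34), (7, 25)])
v8: WRITE e=13  (e history now [(8, 13)])
v9: WRITE d=57  (d history now [(1, 33), (4, 61), (6, 34), (7, 25), (9, 57)])
READ c @v9: history=[(2, 39)] -> pick v2 -> 39
v10: WRITE b=35  (b history now [(3, 16), (10, 35)])
READ c @v1: history=[(2, 39)] -> no version <= 1 -> NONE
READ d @v3: history=[(1, 33), (4, 61), (6, 34), (7, 25), (9, 57)] -> pick v1 -> 33
v11: WRITE e=52  (e history now [(8, 13), (11, 52)])
READ e @v1: history=[(8, 13), (11, 52)] -> no version <= 1 -> NONE

Answer: 39
NONE
39
NONE
33
NONE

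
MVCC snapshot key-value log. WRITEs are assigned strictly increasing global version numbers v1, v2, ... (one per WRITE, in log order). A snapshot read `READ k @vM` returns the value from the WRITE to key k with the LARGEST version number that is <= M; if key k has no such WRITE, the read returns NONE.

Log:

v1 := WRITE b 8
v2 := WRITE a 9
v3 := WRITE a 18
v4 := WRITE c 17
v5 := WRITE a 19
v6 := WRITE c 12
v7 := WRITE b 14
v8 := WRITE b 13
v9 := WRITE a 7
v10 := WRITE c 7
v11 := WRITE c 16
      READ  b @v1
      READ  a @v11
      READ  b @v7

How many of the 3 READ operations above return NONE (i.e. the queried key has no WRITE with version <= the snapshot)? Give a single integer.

Answer: 0

Derivation:
v1: WRITE b=8  (b history now [(1, 8)])
v2: WRITE a=9  (a history now [(2, 9)])
v3: WRITE a=18  (a history now [(2, 9), (3, 18)])
v4: WRITE c=17  (c history now [(4, 17)])
v5: WRITE a=19  (a history now [(2, 9), (3, 18), (5, 19)])
v6: WRITE c=12  (c history now [(4, 17), (6, 12)])
v7: WRITE b=14  (b history now [(1, 8), (7, 14)])
v8: WRITE b=13  (b history now [(1, 8), (7, 14), (8, 13)])
v9: WRITE a=7  (a history now [(2, 9), (3, 18), (5, 19), (9, 7)])
v10: WRITE c=7  (c history now [(4, 17), (6, 12), (10, 7)])
v11: WRITE c=16  (c history now [(4, 17), (6, 12), (10, 7), (11, 16)])
READ b @v1: history=[(1, 8), (7, 14), (8, 13)] -> pick v1 -> 8
READ a @v11: history=[(2, 9), (3, 18), (5, 19), (9, 7)] -> pick v9 -> 7
READ b @v7: history=[(1, 8), (7, 14), (8, 13)] -> pick v7 -> 14
Read results in order: ['8', '7', '14']
NONE count = 0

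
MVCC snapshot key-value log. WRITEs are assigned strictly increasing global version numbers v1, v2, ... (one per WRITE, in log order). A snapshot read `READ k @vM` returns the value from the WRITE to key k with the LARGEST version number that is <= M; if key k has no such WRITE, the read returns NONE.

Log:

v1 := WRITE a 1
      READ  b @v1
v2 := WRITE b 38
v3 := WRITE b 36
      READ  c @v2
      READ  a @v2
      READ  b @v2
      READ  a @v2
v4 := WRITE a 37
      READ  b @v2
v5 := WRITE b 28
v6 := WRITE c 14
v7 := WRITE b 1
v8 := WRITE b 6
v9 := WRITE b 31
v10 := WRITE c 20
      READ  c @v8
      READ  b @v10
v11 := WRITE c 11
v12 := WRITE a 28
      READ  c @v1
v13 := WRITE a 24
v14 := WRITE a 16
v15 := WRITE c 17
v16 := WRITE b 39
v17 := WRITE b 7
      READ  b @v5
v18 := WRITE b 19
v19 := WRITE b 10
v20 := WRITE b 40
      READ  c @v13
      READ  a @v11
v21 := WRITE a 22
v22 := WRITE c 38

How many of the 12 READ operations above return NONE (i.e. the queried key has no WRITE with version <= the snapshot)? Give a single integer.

Answer: 3

Derivation:
v1: WRITE a=1  (a history now [(1, 1)])
READ b @v1: history=[] -> no version <= 1 -> NONE
v2: WRITE b=38  (b history now [(2, 38)])
v3: WRITE b=36  (b history now [(2, 38), (3, 36)])
READ c @v2: history=[] -> no version <= 2 -> NONE
READ a @v2: history=[(1, 1)] -> pick v1 -> 1
READ b @v2: history=[(2, 38), (3, 36)] -> pick v2 -> 38
READ a @v2: history=[(1, 1)] -> pick v1 -> 1
v4: WRITE a=37  (a history now [(1, 1), (4, 37)])
READ b @v2: history=[(2, 38), (3, 36)] -> pick v2 -> 38
v5: WRITE b=28  (b history now [(2, 38), (3, 36), (5, 28)])
v6: WRITE c=14  (c history now [(6, 14)])
v7: WRITE b=1  (b history now [(2, 38), (3, 36), (5, 28), (7, 1)])
v8: WRITE b=6  (b history now [(2, 38), (3, 36), (5, 28), (7, 1), (8, 6)])
v9: WRITE b=31  (b history now [(2, 38), (3, 36), (5, 28), (7, 1), (8, 6), (9, 31)])
v10: WRITE c=20  (c history now [(6, 14), (10, 20)])
READ c @v8: history=[(6, 14), (10, 20)] -> pick v6 -> 14
READ b @v10: history=[(2, 38), (3, 36), (5, 28), (7, 1), (8, 6), (9, 31)] -> pick v9 -> 31
v11: WRITE c=11  (c history now [(6, 14), (10, 20), (11, 11)])
v12: WRITE a=28  (a history now [(1, 1), (4, 37), (12, 28)])
READ c @v1: history=[(6, 14), (10, 20), (11, 11)] -> no version <= 1 -> NONE
v13: WRITE a=24  (a history now [(1, 1), (4, 37), (12, 28), (13, 24)])
v14: WRITE a=16  (a history now [(1, 1), (4, 37), (12, 28), (13, 24), (14, 16)])
v15: WRITE c=17  (c history now [(6, 14), (10, 20), (11, 11), (15, 17)])
v16: WRITE b=39  (b history now [(2, 38), (3, 36), (5, 28), (7, 1), (8, 6), (9, 31), (16, 39)])
v17: WRITE b=7  (b history now [(2, 38), (3, 36), (5, 28), (7, 1), (8, 6), (9, 31), (16, 39), (17, 7)])
READ b @v5: history=[(2, 38), (3, 36), (5, 28), (7, 1), (8, 6), (9, 31), (16, 39), (17, 7)] -> pick v5 -> 28
v18: WRITE b=19  (b history now [(2, 38), (3, 36), (5, 28), (7, 1), (8, 6), (9, 31), (16, 39), (17, 7), (18, 19)])
v19: WRITE b=10  (b history now [(2, 38), (3, 36), (5, 28), (7, 1), (8, 6), (9, 31), (16, 39), (17, 7), (18, 19), (19, 10)])
v20: WRITE b=40  (b history now [(2, 38), (3, 36), (5, 28), (7, 1), (8, 6), (9, 31), (16, 39), (17, 7), (18, 19), (19, 10), (20, 40)])
READ c @v13: history=[(6, 14), (10, 20), (11, 11), (15, 17)] -> pick v11 -> 11
READ a @v11: history=[(1, 1), (4, 37), (12, 28), (13, 24), (14, 16)] -> pick v4 -> 37
v21: WRITE a=22  (a history now [(1, 1), (4, 37), (12, 28), (13, 24), (14, 16), (21, 22)])
v22: WRITE c=38  (c history now [(6, 14), (10, 20), (11, 11), (15, 17), (22, 38)])
Read results in order: ['NONE', 'NONE', '1', '38', '1', '38', '14', '31', 'NONE', '28', '11', '37']
NONE count = 3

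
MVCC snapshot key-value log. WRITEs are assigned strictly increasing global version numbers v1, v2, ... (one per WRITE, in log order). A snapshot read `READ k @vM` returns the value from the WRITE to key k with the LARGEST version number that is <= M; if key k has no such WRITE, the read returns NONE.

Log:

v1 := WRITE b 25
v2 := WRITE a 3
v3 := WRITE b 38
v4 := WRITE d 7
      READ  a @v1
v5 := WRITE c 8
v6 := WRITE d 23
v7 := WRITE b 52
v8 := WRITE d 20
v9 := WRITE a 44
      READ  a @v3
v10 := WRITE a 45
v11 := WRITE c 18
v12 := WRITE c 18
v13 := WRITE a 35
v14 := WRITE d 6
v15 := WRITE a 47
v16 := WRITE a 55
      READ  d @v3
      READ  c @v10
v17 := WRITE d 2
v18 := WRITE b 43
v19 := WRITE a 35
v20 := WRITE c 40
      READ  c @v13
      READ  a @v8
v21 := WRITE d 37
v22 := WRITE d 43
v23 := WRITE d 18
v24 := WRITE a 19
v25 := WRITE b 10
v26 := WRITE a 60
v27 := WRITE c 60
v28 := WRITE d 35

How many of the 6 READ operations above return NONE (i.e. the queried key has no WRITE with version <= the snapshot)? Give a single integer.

Answer: 2

Derivation:
v1: WRITE b=25  (b history now [(1, 25)])
v2: WRITE a=3  (a history now [(2, 3)])
v3: WRITE b=38  (b history now [(1, 25), (3, 38)])
v4: WRITE d=7  (d history now [(4, 7)])
READ a @v1: history=[(2, 3)] -> no version <= 1 -> NONE
v5: WRITE c=8  (c history now [(5, 8)])
v6: WRITE d=23  (d history now [(4, 7), (6, 23)])
v7: WRITE b=52  (b history now [(1, 25), (3, 38), (7, 52)])
v8: WRITE d=20  (d history now [(4, 7), (6, 23), (8, 20)])
v9: WRITE a=44  (a history now [(2, 3), (9, 44)])
READ a @v3: history=[(2, 3), (9, 44)] -> pick v2 -> 3
v10: WRITE a=45  (a history now [(2, 3), (9, 44), (10, 45)])
v11: WRITE c=18  (c history now [(5, 8), (11, 18)])
v12: WRITE c=18  (c history now [(5, 8), (11, 18), (12, 18)])
v13: WRITE a=35  (a history now [(2, 3), (9, 44), (10, 45), (13, 35)])
v14: WRITE d=6  (d history now [(4, 7), (6, 23), (8, 20), (14, 6)])
v15: WRITE a=47  (a history now [(2, 3), (9, 44), (10, 45), (13, 35), (15, 47)])
v16: WRITE a=55  (a history now [(2, 3), (9, 44), (10, 45), (13, 35), (15, 47), (16, 55)])
READ d @v3: history=[(4, 7), (6, 23), (8, 20), (14, 6)] -> no version <= 3 -> NONE
READ c @v10: history=[(5, 8), (11, 18), (12, 18)] -> pick v5 -> 8
v17: WRITE d=2  (d history now [(4, 7), (6, 23), (8, 20), (14, 6), (17, 2)])
v18: WRITE b=43  (b history now [(1, 25), (3, 38), (7, 52), (18, 43)])
v19: WRITE a=35  (a history now [(2, 3), (9, 44), (10, 45), (13, 35), (15, 47), (16, 55), (19, 35)])
v20: WRITE c=40  (c history now [(5, 8), (11, 18), (12, 18), (20, 40)])
READ c @v13: history=[(5, 8), (11, 18), (12, 18), (20, 40)] -> pick v12 -> 18
READ a @v8: history=[(2, 3), (9, 44), (10, 45), (13, 35), (15, 47), (16, 55), (19, 35)] -> pick v2 -> 3
v21: WRITE d=37  (d history now [(4, 7), (6, 23), (8, 20), (14, 6), (17, 2), (21, 37)])
v22: WRITE d=43  (d history now [(4, 7), (6, 23), (8, 20), (14, 6), (17, 2), (21, 37), (22, 43)])
v23: WRITE d=18  (d history now [(4, 7), (6, 23), (8, 20), (14, 6), (17, 2), (21, 37), (22, 43), (23, 18)])
v24: WRITE a=19  (a history now [(2, 3), (9, 44), (10, 45), (13, 35), (15, 47), (16, 55), (19, 35), (24, 19)])
v25: WRITE b=10  (b history now [(1, 25), (3, 38), (7, 52), (18, 43), (25, 10)])
v26: WRITE a=60  (a history now [(2, 3), (9, 44), (10, 45), (13, 35), (15, 47), (16, 55), (19, 35), (24, 19), (26, 60)])
v27: WRITE c=60  (c history now [(5, 8), (11, 18), (12, 18), (20, 40), (27, 60)])
v28: WRITE d=35  (d history now [(4, 7), (6, 23), (8, 20), (14, 6), (17, 2), (21, 37), (22, 43), (23, 18), (28, 35)])
Read results in order: ['NONE', '3', 'NONE', '8', '18', '3']
NONE count = 2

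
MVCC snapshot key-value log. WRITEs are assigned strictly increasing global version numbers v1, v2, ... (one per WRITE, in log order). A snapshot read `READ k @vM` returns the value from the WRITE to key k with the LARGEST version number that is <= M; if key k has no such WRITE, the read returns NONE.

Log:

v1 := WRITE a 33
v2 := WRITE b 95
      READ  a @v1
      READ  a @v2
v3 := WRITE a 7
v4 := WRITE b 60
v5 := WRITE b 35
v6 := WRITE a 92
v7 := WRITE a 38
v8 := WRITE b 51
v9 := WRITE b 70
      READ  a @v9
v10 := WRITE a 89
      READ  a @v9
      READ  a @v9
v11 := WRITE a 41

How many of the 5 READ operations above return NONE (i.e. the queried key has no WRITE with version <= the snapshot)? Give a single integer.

v1: WRITE a=33  (a history now [(1, 33)])
v2: WRITE b=95  (b history now [(2, 95)])
READ a @v1: history=[(1, 33)] -> pick v1 -> 33
READ a @v2: history=[(1, 33)] -> pick v1 -> 33
v3: WRITE a=7  (a history now [(1, 33), (3, 7)])
v4: WRITE b=60  (b history now [(2, 95), (4, 60)])
v5: WRITE b=35  (b history now [(2, 95), (4, 60), (5, 35)])
v6: WRITE a=92  (a history now [(1, 33), (3, 7), (6, 92)])
v7: WRITE a=38  (a history now [(1, 33), (3, 7), (6, 92), (7, 38)])
v8: WRITE b=51  (b history now [(2, 95), (4, 60), (5, 35), (8, 51)])
v9: WRITE b=70  (b history now [(2, 95), (4, 60), (5, 35), (8, 51), (9, 70)])
READ a @v9: history=[(1, 33), (3, 7), (6, 92), (7, 38)] -> pick v7 -> 38
v10: WRITE a=89  (a history now [(1, 33), (3, 7), (6, 92), (7, 38), (10, 89)])
READ a @v9: history=[(1, 33), (3, 7), (6, 92), (7, 38), (10, 89)] -> pick v7 -> 38
READ a @v9: history=[(1, 33), (3, 7), (6, 92), (7, 38), (10, 89)] -> pick v7 -> 38
v11: WRITE a=41  (a history now [(1, 33), (3, 7), (6, 92), (7, 38), (10, 89), (11, 41)])
Read results in order: ['33', '33', '38', '38', '38']
NONE count = 0

Answer: 0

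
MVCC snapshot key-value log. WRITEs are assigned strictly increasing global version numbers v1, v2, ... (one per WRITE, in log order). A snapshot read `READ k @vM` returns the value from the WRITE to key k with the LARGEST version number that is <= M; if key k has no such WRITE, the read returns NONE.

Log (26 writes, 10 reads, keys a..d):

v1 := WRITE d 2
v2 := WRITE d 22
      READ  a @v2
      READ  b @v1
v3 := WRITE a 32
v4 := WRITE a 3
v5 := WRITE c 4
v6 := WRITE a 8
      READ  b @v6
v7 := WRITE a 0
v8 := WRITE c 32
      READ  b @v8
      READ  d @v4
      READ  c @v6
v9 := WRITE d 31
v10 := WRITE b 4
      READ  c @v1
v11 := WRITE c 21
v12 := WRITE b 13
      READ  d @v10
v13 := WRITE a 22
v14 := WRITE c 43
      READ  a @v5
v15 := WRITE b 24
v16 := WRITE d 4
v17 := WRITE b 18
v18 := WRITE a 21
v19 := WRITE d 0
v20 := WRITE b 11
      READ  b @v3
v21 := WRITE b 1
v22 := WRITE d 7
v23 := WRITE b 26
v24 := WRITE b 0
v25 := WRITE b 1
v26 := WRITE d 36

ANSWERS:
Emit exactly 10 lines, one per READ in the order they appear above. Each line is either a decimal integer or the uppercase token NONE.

Answer: NONE
NONE
NONE
NONE
22
4
NONE
31
3
NONE

Derivation:
v1: WRITE d=2  (d history now [(1, 2)])
v2: WRITE d=22  (d history now [(1, 2), (2, 22)])
READ a @v2: history=[] -> no version <= 2 -> NONE
READ b @v1: history=[] -> no version <= 1 -> NONE
v3: WRITE a=32  (a history now [(3, 32)])
v4: WRITE a=3  (a history now [(3, 32), (4, 3)])
v5: WRITE c=4  (c history now [(5, 4)])
v6: WRITE a=8  (a history now [(3, 32), (4, 3), (6, 8)])
READ b @v6: history=[] -> no version <= 6 -> NONE
v7: WRITE a=0  (a history now [(3, 32), (4, 3), (6, 8), (7, 0)])
v8: WRITE c=32  (c history now [(5, 4), (8, 32)])
READ b @v8: history=[] -> no version <= 8 -> NONE
READ d @v4: history=[(1, 2), (2, 22)] -> pick v2 -> 22
READ c @v6: history=[(5, 4), (8, 32)] -> pick v5 -> 4
v9: WRITE d=31  (d history now [(1, 2), (2, 22), (9, 31)])
v10: WRITE b=4  (b history now [(10, 4)])
READ c @v1: history=[(5, 4), (8, 32)] -> no version <= 1 -> NONE
v11: WRITE c=21  (c history now [(5, 4), (8, 32), (11, 21)])
v12: WRITE b=13  (b history now [(10, 4), (12, 13)])
READ d @v10: history=[(1, 2), (2, 22), (9, 31)] -> pick v9 -> 31
v13: WRITE a=22  (a history now [(3, 32), (4, 3), (6, 8), (7, 0), (13, 22)])
v14: WRITE c=43  (c history now [(5, 4), (8, 32), (11, 21), (14, 43)])
READ a @v5: history=[(3, 32), (4, 3), (6, 8), (7, 0), (13, 22)] -> pick v4 -> 3
v15: WRITE b=24  (b history now [(10, 4), (12, 13), (15, 24)])
v16: WRITE d=4  (d history now [(1, 2), (2, 22), (9, 31), (16, 4)])
v17: WRITE b=18  (b history now [(10, 4), (12, 13), (15, 24), (17, 18)])
v18: WRITE a=21  (a history now [(3, 32), (4, 3), (6, 8), (7, 0), (13, 22), (18, 21)])
v19: WRITE d=0  (d history now [(1, 2), (2, 22), (9, 31), (16, 4), (19, 0)])
v20: WRITE b=11  (b history now [(10, 4), (12, 13), (15, 24), (17, 18), (20, 11)])
READ b @v3: history=[(10, 4), (12, 13), (15, 24), (17, 18), (20, 11)] -> no version <= 3 -> NONE
v21: WRITE b=1  (b history now [(10, 4), (12, 13), (15, 24), (17, 18), (20, 11), (21, 1)])
v22: WRITE d=7  (d history now [(1, 2), (2, 22), (9, 31), (16, 4), (19, 0), (22, 7)])
v23: WRITE b=26  (b history now [(10, 4), (12, 13), (15, 24), (17, 18), (20, 11), (21, 1), (23, 26)])
v24: WRITE b=0  (b history now [(10, 4), (12, 13), (15, 24), (17, 18), (20, 11), (21, 1), (23, 26), (24, 0)])
v25: WRITE b=1  (b history now [(10, 4), (12, 13), (15, 24), (17, 18), (20, 11), (21, 1), (23, 26), (24, 0), (25, 1)])
v26: WRITE d=36  (d history now [(1, 2), (2, 22), (9, 31), (16, 4), (19, 0), (22, 7), (26, 36)])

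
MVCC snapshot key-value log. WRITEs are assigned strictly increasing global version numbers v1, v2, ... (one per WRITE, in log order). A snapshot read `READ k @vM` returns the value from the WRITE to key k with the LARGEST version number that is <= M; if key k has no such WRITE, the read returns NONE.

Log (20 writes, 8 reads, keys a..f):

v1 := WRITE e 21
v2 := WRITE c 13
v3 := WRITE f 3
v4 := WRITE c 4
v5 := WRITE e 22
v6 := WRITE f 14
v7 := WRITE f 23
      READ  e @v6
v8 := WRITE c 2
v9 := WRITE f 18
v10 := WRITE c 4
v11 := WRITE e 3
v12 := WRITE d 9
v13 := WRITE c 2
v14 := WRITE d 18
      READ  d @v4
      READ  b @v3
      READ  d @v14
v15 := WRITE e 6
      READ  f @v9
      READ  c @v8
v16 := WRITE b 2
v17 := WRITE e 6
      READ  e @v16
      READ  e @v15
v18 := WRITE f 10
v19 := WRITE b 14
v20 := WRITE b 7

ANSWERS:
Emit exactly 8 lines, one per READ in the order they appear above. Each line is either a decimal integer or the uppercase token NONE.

Answer: 22
NONE
NONE
18
18
2
6
6

Derivation:
v1: WRITE e=21  (e history now [(1, 21)])
v2: WRITE c=13  (c history now [(2, 13)])
v3: WRITE f=3  (f history now [(3, 3)])
v4: WRITE c=4  (c history now [(2, 13), (4, 4)])
v5: WRITE e=22  (e history now [(1, 21), (5, 22)])
v6: WRITE f=14  (f history now [(3, 3), (6, 14)])
v7: WRITE f=23  (f history now [(3, 3), (6, 14), (7, 23)])
READ e @v6: history=[(1, 21), (5, 22)] -> pick v5 -> 22
v8: WRITE c=2  (c history now [(2, 13), (4, 4), (8, 2)])
v9: WRITE f=18  (f history now [(3, 3), (6, 14), (7, 23), (9, 18)])
v10: WRITE c=4  (c history now [(2, 13), (4, 4), (8, 2), (10, 4)])
v11: WRITE e=3  (e history now [(1, 21), (5, 22), (11, 3)])
v12: WRITE d=9  (d history now [(12, 9)])
v13: WRITE c=2  (c history now [(2, 13), (4, 4), (8, 2), (10, 4), (13, 2)])
v14: WRITE d=18  (d history now [(12, 9), (14, 18)])
READ d @v4: history=[(12, 9), (14, 18)] -> no version <= 4 -> NONE
READ b @v3: history=[] -> no version <= 3 -> NONE
READ d @v14: history=[(12, 9), (14, 18)] -> pick v14 -> 18
v15: WRITE e=6  (e history now [(1, 21), (5, 22), (11, 3), (15, 6)])
READ f @v9: history=[(3, 3), (6, 14), (7, 23), (9, 18)] -> pick v9 -> 18
READ c @v8: history=[(2, 13), (4, 4), (8, 2), (10, 4), (13, 2)] -> pick v8 -> 2
v16: WRITE b=2  (b history now [(16, 2)])
v17: WRITE e=6  (e history now [(1, 21), (5, 22), (11, 3), (15, 6), (17, 6)])
READ e @v16: history=[(1, 21), (5, 22), (11, 3), (15, 6), (17, 6)] -> pick v15 -> 6
READ e @v15: history=[(1, 21), (5, 22), (11, 3), (15, 6), (17, 6)] -> pick v15 -> 6
v18: WRITE f=10  (f history now [(3, 3), (6, 14), (7, 23), (9, 18), (18, 10)])
v19: WRITE b=14  (b history now [(16, 2), (19, 14)])
v20: WRITE b=7  (b history now [(16, 2), (19, 14), (20, 7)])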